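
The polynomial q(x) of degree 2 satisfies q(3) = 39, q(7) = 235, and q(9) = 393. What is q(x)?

q(x) = 5x^2 - x - 3

Using the Lagrange interpolation formula with nodes 3, 7, 9:
  L_0(x) = (x - 7)(x - 9) / 24
  L_1(x) = (x - 3)(x - 9) / -8
  L_2(x) = (x - 3)(x - 7) / 12
Then q(x) = 39·L_0(x) + 235·L_1(x) + 393·L_2(x).
Expanding and collecting terms gives q(x) = 5x² - x - 3.
Check: q(3) = 39. ✓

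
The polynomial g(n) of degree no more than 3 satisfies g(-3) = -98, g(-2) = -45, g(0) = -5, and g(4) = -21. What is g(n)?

Using the Lagrange interpolation formula with nodes -3, -2, 0, 4:
  L_0(n) = (n + 2)n(n - 4) / -21
  L_1(n) = (n + 3)n(n - 4) / 12
  L_2(n) = (n + 3)(n + 2)(n - 4) / -24
  L_3(n) = (n + 3)(n + 2)n / 168
Then g(n) = -98·L_0(n) - 45·L_1(n) - 5·L_2(n) - 21·L_3(n).
Expanding and collecting terms gives g(n) = n³ - 6n² + 4n - 5.
Check: g(-2) = -45. ✓

g(n) = n^3 - 6n^2 + 4n - 5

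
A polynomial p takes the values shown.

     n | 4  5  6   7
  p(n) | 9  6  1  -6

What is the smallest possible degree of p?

Forward differences of the values at n = 4, 5, 6, 7:
  p  : 9  6  1  -6
  Δ  : -3  -5  -7
  Δ^2: -2  -2
  Δ^3: 0
The second differences are constant (-2) and nonzero, while all higher differences vanish, so the minimal degree is 2.

2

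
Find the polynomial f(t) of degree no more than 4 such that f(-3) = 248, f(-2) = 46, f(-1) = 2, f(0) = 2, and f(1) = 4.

Write f(t) = at^4 + bt^3 + ct^2 + dt + e. Substituting each data point gives a linear system:
  81a - 27b + 9c - 3d + e = 248
  16a - 8b + 4c - 2d + e = 46
  a - b + c - d + e = 2
  e = 2
  a + b + c + d + e = 4
Solving the system yields a = 3, b = -1, c = -2, d = 2, e = 2.
So f(t) = 3t^4 - t^3 - 2t^2 + 2t + 2.
Check: f(0) = 2. ✓

f(t) = 3t^4 - t^3 - 2t^2 + 2t + 2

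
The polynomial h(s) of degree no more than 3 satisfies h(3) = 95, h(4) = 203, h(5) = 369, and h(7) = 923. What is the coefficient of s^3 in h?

2

Write h(s) = as^3 + bs^2 + cs + d. Substituting each data point gives a linear system:
  27a + 9b + 3c + d = 95
  64a + 16b + 4c + d = 203
  125a + 25b + 5c + d = 369
  343a + 49b + 7c + d = 923
Solving the system yields a = 2, b = 5, c = -1, d = -1.
So h(s) = 2s³ + 5s² - s - 1.
The leading coefficient is 2.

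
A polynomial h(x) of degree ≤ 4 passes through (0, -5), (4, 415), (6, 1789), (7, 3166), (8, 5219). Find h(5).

Using the Lagrange interpolation formula with nodes 0, 4, 6, 7, 8:
  L_0(x) = (x - 4)(x - 6)(x - 7)(x - 8) / 1344
  L_1(x) = x(x - 6)(x - 7)(x - 8) / -96
  L_2(x) = x(x - 4)(x - 7)(x - 8) / 24
  L_3(x) = x(x - 4)(x - 6)(x - 8) / -21
  L_4(x) = x(x - 4)(x - 6)(x - 7) / 64
Then h(x) = -5·L_0(x) + 415·L_1(x) + 1789·L_2(x) + 3166·L_3(x) + 5219·L_4(x).
Expanding and collecting terms gives h(x) = x⁴ + 2x³ + x² + 5x - 5.
Evaluating at x = 5: h(5) = 920.

920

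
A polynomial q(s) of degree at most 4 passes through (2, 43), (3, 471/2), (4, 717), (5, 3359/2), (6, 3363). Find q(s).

q(s) = 2s^4 + 4s^3 - (3/2)s^2 - 6s - 3

Write q(s) = as^4 + bs^3 + cs^2 + ds + e. Substituting each data point gives a linear system:
  16a + 8b + 4c + 2d + e = 43
  81a + 27b + 9c + 3d + e = 471/2
  256a + 64b + 16c + 4d + e = 717
  625a + 125b + 25c + 5d + e = 3359/2
  1296a + 216b + 36c + 6d + e = 3363
Solving the system yields a = 2, b = 4, c = -3/2, d = -6, e = -3.
So q(s) = 2s^4 + 4s^3 - (3/2)s^2 - 6s - 3.
Check: q(5) = 3359/2. ✓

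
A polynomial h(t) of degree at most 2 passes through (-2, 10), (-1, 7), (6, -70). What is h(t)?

h(t) = -t^2 - 6t + 2

Using the Lagrange interpolation formula with nodes -2, -1, 6:
  L_0(t) = (t + 1)(t - 6) / 8
  L_1(t) = (t + 2)(t - 6) / -7
  L_2(t) = (t + 2)(t + 1) / 56
Then h(t) = 10·L_0(t) + 7·L_1(t) - 70·L_2(t).
Expanding and collecting terms gives h(t) = -t² - 6t + 2.
Check: h(-1) = 7. ✓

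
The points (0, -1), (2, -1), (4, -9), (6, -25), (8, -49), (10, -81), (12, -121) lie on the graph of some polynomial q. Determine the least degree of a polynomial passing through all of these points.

Forward differences of the values at u = 0, 2, 4, 6, 8, 10, 12:
  q  : -1  -1  -9  -25  -49  -81  -121
  Δ  : 0  -8  -16  -24  -32  -40
  Δ^2: -8  -8  -8  -8  -8
  Δ^3: 0  0  0  0
  Δ^4: 0  0  0
  Δ^5: 0  0
  Δ^6: 0
The second differences are constant (-8) and nonzero, while all higher differences vanish, so the minimal degree is 2.

2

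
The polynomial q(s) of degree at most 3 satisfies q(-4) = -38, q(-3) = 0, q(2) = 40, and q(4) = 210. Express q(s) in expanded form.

Write q(s) = as^3 + bs^2 + cs + d. Substituting each data point gives a linear system:
  -64a + 16b - 4c + d = -38
  -27a + 9b - 3c + d = 0
  8a + 4b + 2c + d = 40
  64a + 16b + 4c + d = 210
Solving the system yields a = 2, b = 5, c = -1, d = 6.
So q(s) = 2s^3 + 5s^2 - s + 6.
Check: q(2) = 40. ✓

q(s) = 2s^3 + 5s^2 - s + 6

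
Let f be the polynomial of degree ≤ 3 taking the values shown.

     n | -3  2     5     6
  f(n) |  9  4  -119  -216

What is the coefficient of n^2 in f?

Write f(n) = an^3 + bn^2 + cn + d. Substituting each data point gives a linear system:
  -27a + 9b - 3c + d = 9
  8a + 4b + 2c + d = 4
  125a + 25b + 5c + d = -119
  216a + 36b + 6c + d = -216
Solving the system yields a = -1, b = -1, c = 5, d = 6.
So f(n) = -n³ - n² + 5n + 6.
The coefficient of n^2 is -1.

-1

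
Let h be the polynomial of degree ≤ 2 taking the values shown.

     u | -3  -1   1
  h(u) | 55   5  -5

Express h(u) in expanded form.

h(u) = 5u^2 - 5u - 5

Using the Lagrange interpolation formula with nodes -3, -1, 1:
  L_0(u) = (u + 1)(u - 1) / 8
  L_1(u) = (u + 3)(u - 1) / -4
  L_2(u) = (u + 3)(u + 1) / 8
Then h(u) = 55·L_0(u) + 5·L_1(u) - 5·L_2(u).
Expanding and collecting terms gives h(u) = 5u^2 - 5u - 5.
Check: h(-1) = 5. ✓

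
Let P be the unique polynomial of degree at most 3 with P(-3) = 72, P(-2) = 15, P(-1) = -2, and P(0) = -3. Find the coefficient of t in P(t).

-1

Write P(t) = at^3 + bt^2 + ct + d. Substituting each data point gives a linear system:
  -27a + 9b - 3c + d = 72
  -8a + 4b - 2c + d = 15
  -a + b - c + d = -2
  d = -3
Solving the system yields a = -4, b = -4, c = -1, d = -3.
So P(t) = -4t^3 - 4t^2 - t - 3.
The coefficient of t is -1.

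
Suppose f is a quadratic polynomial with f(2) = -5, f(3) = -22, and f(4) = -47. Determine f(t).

Write f(t) = at^2 + bt + c. Substituting each data point gives a linear system:
  4a + 2b + c = -5
  9a + 3b + c = -22
  16a + 4b + c = -47
Solving the system yields a = -4, b = 3, c = 5.
So f(t) = -4t^2 + 3t + 5.
Check: f(4) = -47. ✓

f(t) = -4t^2 + 3t + 5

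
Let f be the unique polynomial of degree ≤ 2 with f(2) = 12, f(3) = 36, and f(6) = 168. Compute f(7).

Write f(x) = ax^2 + bx + c. Substituting each data point gives a linear system:
  4a + 2b + c = 12
  9a + 3b + c = 36
  36a + 6b + c = 168
Solving the system yields a = 5, b = -1, c = -6.
So f(x) = 5x^2 - x - 6.
Then f(7) = 232.

232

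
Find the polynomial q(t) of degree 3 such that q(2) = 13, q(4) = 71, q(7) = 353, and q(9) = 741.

Using the Lagrange interpolation formula with nodes 2, 4, 7, 9:
  L_0(t) = (t - 4)(t - 7)(t - 9) / -70
  L_1(t) = (t - 2)(t - 7)(t - 9) / 30
  L_2(t) = (t - 2)(t - 4)(t - 9) / -30
  L_3(t) = (t - 2)(t - 4)(t - 7) / 70
Then q(t) = 13·L_0(t) + 71·L_1(t) + 353·L_2(t) + 741·L_3(t).
Expanding and collecting terms gives q(t) = t^3 + t + 3.
Check: q(9) = 741. ✓

q(t) = t^3 + t + 3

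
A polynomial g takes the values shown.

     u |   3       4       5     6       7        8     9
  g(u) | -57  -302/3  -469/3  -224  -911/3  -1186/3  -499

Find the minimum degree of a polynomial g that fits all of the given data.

Forward differences of the values at u = 3, 4, 5, 6, 7, 8, 9:
  g  : -57  -302/3  -469/3  -224  -911/3  -1186/3  -499
  Δ  : -131/3  -167/3  -203/3  -239/3  -275/3  -311/3
  Δ^2: -12  -12  -12  -12  -12
  Δ^3: 0  0  0  0
  Δ^4: 0  0  0
  Δ^5: 0  0
  Δ^6: 0
The second differences are constant (-12) and nonzero, while all higher differences vanish, so the minimal degree is 2.

2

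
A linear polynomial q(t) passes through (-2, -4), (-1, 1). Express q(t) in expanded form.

Using the Lagrange interpolation formula with nodes -2, -1:
  L_0(t) = (t + 1) / -1
  L_1(t) = (t + 2) / 1
Then q(t) = -4·L_0(t) + 1·L_1(t).
Expanding and collecting terms gives q(t) = 5t + 6.
Check: q(-1) = 1. ✓

q(t) = 5t + 6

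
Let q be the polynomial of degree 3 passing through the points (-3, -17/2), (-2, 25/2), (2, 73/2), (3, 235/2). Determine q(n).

q(n) = 3n^3 + 6n^2 - 6n + 1/2

Write q(n) = an^3 + bn^2 + cn + d. Substituting each data point gives a linear system:
  -27a + 9b - 3c + d = -17/2
  -8a + 4b - 2c + d = 25/2
  8a + 4b + 2c + d = 73/2
  27a + 9b + 3c + d = 235/2
Solving the system yields a = 3, b = 6, c = -6, d = 1/2.
So q(n) = 3n³ + 6n² - 6n + 1/2.
Check: q(-2) = 25/2. ✓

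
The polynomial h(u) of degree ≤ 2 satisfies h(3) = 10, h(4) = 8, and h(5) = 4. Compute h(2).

10

Forward differences of the values at u = 3, 4, 5:
  h  : 10  8  4
  Δ  : -2  -4
  Δ^2: -2
The second differences are constant, confirming degree 2.
Interpolating (Newton forward form) and evaluating at u = 2 gives h(2) = 10.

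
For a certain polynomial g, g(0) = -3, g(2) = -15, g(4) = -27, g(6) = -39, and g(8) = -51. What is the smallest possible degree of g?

1

Forward differences of the values at n = 0, 2, 4, 6, 8:
  g  : -3  -15  -27  -39  -51
  Δ  : -12  -12  -12  -12
  Δ^2: 0  0  0
  Δ^3: 0  0
  Δ^4: 0
The first differences are constant (-12) and nonzero, while all higher differences vanish, so the minimal degree is 1.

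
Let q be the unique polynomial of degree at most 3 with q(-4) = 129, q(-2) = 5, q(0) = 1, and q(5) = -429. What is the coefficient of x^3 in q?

-3

Write q(x) = ax^3 + bx^2 + cx + d. Substituting each data point gives a linear system:
  -64a + 16b - 4c + d = 129
  -8a + 4b - 2c + d = 5
  d = 1
  125a + 25b + 5c + d = -429
Solving the system yields a = -3, b = -3, c = 4, d = 1.
So q(x) = -3x^3 - 3x^2 + 4x + 1.
The leading coefficient is -3.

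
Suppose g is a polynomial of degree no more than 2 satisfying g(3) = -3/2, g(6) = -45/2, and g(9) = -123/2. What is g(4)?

Forward differences of the values at u = 3, 6, 9:
  g  : -3/2  -45/2  -123/2
  Δ  : -21  -39
  Δ^2: -18
The second differences are constant, confirming degree 2.
Interpolating (Newton forward form) and evaluating at u = 4 gives g(4) = -13/2.

-13/2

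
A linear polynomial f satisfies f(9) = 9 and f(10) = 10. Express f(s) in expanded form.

f(s) = s

Using the Lagrange interpolation formula with nodes 9, 10:
  L_0(s) = (s - 10) / -1
  L_1(s) = (s - 9) / 1
Then f(s) = 9·L_0(s) + 10·L_1(s).
Expanding and collecting terms gives f(s) = s.
Check: f(9) = 9. ✓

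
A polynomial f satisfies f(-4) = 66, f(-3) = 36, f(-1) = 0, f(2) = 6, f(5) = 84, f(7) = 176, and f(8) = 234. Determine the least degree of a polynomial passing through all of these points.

2

Divided differences on the nodes -4, -3, -1, 2, 5, 7, 8:
  order 0: 66  36  0  6  84  176  234
  order 1: -30  -18  2  26  46  58
  order 2: 4  4  4  4  4
  order 3: 0  0  0  0
  order 4: 0  0  0
  order 5: 0  0
  order 6: 0
The order-2 divided differences are all 4 (nonzero) and every higher order vanishes, so the data lies on a polynomial of degree exactly 2.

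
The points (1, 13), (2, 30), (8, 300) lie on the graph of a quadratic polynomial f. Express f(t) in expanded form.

f(t) = 4t^2 + 5t + 4

Write f(t) = at^2 + bt + c. Substituting each data point gives a linear system:
  a + b + c = 13
  4a + 2b + c = 30
  64a + 8b + c = 300
Solving the system yields a = 4, b = 5, c = 4.
So f(t) = 4t^2 + 5t + 4.
Check: f(1) = 13. ✓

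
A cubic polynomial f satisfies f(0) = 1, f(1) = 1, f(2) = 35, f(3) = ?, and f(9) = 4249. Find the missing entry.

139

The 4 known points determine the degree-3 polynomial uniquely.
Write f(n) = an^3 + bn^2 + cn + d. Substituting each data point gives a linear system:
  d = 1
  a + b + c + d = 1
  8a + 4b + 2c + d = 35
  729a + 81b + 9c + d = 4249
Solving the system yields a = 6, b = -1, c = -5, d = 1.
So f(n) = 6n³ - n² - 5n + 1.
Then f(3) = 139.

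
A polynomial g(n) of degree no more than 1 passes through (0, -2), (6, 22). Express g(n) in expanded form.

g(n) = 4n - 2

Using the Lagrange interpolation formula with nodes 0, 6:
  L_0(n) = (n - 6) / -6
  L_1(n) = n / 6
Then g(n) = -2·L_0(n) + 22·L_1(n).
Expanding and collecting terms gives g(n) = 4n - 2.
Check: g(0) = -2. ✓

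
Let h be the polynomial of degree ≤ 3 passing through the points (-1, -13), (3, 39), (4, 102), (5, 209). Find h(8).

914

Write h(n) = an^3 + bn^2 + cn + d. Substituting each data point gives a linear system:
  -a + b - c + d = -13
  27a + 9b + 3c + d = 39
  64a + 16b + 4c + d = 102
  125a + 25b + 5c + d = 209
Solving the system yields a = 2, b = -2, c = 3, d = -6.
So h(n) = 2n³ - 2n² + 3n - 6.
Then h(8) = 914.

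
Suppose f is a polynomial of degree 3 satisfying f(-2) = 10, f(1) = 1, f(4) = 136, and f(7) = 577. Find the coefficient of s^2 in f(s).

5

Write f(s) = as^3 + bs^2 + cs + d. Substituting each data point gives a linear system:
  -8a + 4b - 2c + d = 10
  a + b + c + d = 1
  64a + 16b + 4c + d = 136
  343a + 49b + 7c + d = 577
Solving the system yields a = 1, b = 5, c = -1, d = -4.
So f(s) = s^3 + 5s^2 - s - 4.
The coefficient of s^2 is 5.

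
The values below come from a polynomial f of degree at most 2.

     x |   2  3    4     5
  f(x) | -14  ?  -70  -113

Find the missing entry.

On equispaced nodes a degree-2 polynomial has vanishing third forward difference, so
  - f(2) + 3·f(3) - 3·f(4) + f(5) = 0.
Substituting the known values and solving for f(3):
  3·f(3) = -111
  f(3) = -37.

-37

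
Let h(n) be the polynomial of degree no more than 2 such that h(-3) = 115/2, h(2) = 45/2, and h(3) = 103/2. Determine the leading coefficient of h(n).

Write h(n) = an^2 + bn + c. Substituting each data point gives a linear system:
  9a - 3b + c = 115/2
  4a + 2b + c = 45/2
  9a + 3b + c = 103/2
Solving the system yields a = 6, b = -1, c = 1/2.
So h(n) = 6n^2 - n + 1/2.
The leading coefficient is 6.

6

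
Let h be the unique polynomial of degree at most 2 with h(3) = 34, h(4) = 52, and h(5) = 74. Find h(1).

10

Forward differences of the values at n = 3, 4, 5:
  h  : 34  52  74
  Δ  : 18  22
  Δ^2: 4
The second differences are constant, confirming degree 2.
Interpolating (Newton forward form) and evaluating at n = 1 gives h(1) = 10.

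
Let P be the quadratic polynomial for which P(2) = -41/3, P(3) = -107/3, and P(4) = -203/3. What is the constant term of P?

1/3

Write P(x) = ax^2 + bx + c. Substituting each data point gives a linear system:
  4a + 2b + c = -41/3
  9a + 3b + c = -107/3
  16a + 4b + c = -203/3
Solving the system yields a = -5, b = 3, c = 1/3.
So P(x) = -5x² + 3x + 1/3.
The constant term is 1/3.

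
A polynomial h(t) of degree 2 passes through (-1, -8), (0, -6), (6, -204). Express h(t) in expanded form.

Using the Lagrange interpolation formula with nodes -1, 0, 6:
  L_0(t) = t(t - 6) / 7
  L_1(t) = (t + 1)(t - 6) / -6
  L_2(t) = (t + 1)t / 42
Then h(t) = -8·L_0(t) - 6·L_1(t) - 204·L_2(t).
Expanding and collecting terms gives h(t) = -5t^2 - 3t - 6.
Check: h(0) = -6. ✓

h(t) = -5t^2 - 3t - 6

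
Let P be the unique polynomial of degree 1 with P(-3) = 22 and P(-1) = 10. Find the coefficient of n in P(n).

Write P(n) = an + b. Substituting each data point gives a linear system:
  -3a + b = 22
  -a + b = 10
Solving the system yields a = -6, b = 4.
So P(n) = -6n + 4.
The leading coefficient is -6.

-6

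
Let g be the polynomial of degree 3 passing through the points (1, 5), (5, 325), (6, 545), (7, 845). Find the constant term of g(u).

Write g(u) = au^3 + bu^2 + cu + d. Substituting each data point gives a linear system:
  a + b + c + d = 5
  125a + 25b + 5c + d = 325
  216a + 36b + 6c + d = 545
  343a + 49b + 7c + d = 845
Solving the system yields a = 2, b = 4, c = -6, d = 5.
So g(u) = 2u^3 + 4u^2 - 6u + 5.
The constant term is 5.

5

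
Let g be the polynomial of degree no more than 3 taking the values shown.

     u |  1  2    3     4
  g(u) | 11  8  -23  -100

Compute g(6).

Forward differences of the values at u = 1, 2, 3, 4:
  g  : 11  8  -23  -100
  Δ  : -3  -31  -77
  Δ^2: -28  -46
  Δ^3: -18
The third differences are constant, confirming degree 3.
Interpolating (Newton forward form) and evaluating at u = 6 gives g(6) = -464.

-464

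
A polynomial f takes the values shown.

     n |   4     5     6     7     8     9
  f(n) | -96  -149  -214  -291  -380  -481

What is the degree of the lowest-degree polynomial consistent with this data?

2

Forward differences of the values at n = 4, 5, 6, 7, 8, 9:
  f  : -96  -149  -214  -291  -380  -481
  Δ  : -53  -65  -77  -89  -101
  Δ^2: -12  -12  -12  -12
  Δ^3: 0  0  0
  Δ^4: 0  0
  Δ^5: 0
The second differences are constant (-12) and nonzero, while all higher differences vanish, so the minimal degree is 2.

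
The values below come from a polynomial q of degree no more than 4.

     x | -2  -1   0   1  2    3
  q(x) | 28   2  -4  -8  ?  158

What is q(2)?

On equispaced nodes a degree-4 polynomial has vanishing fifth forward difference, so
  - q(-2) + 5·q(-1) - 10·q(0) + 10·q(1) - 5·q(2) + q(3) = 0.
Substituting the known values and solving for q(2):
  -5·q(2) = -100
  q(2) = 20.

20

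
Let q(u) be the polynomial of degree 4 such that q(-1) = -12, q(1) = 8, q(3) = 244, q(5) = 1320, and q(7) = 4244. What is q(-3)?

-56

Using the Lagrange interpolation formula with nodes -1, 1, 3, 5, 7:
  L_0(u) = (u - 1)(u - 3)(u - 5)(u - 7) / 384
  L_1(u) = (u + 1)(u - 3)(u - 5)(u - 7) / -96
  L_2(u) = (u + 1)(u - 1)(u - 5)(u - 7) / 64
  L_3(u) = (u + 1)(u - 1)(u - 3)(u - 7) / -96
  L_4(u) = (u + 1)(u - 1)(u - 3)(u - 5) / 384
Then q(u) = -12·L_0(u) + 8·L_1(u) + 244·L_2(u) + 1320·L_3(u) + 4244·L_4(u).
Expanding and collecting terms gives q(u) = u⁴ + 5u³ + 2u² + 5u - 5.
Evaluating at u = -3: q(-3) = -56.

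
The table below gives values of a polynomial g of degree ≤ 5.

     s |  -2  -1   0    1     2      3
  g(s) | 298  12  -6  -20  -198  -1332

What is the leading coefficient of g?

-6

Write g(s) = as^5 + bs^4 + cs^3 + ds^2 + es + k. Substituting each data point gives a linear system:
  -32a + 16b - 8c + 4d - 2e + k = 298
  -a + b - c + d - e + k = 12
  k = -6
  a + b + c + d + e + k = -20
  32a + 16b + 8c + 4d + 2e + k = -198
  243a + 81b + 27c + 9d + 3e + k = -1332
Solving the system yields a = -6, b = 4, c = -6, d = -2, e = -4, k = -6.
So g(s) = -6s⁵ + 4s⁴ - 6s³ - 2s² - 4s - 6.
The leading coefficient is -6.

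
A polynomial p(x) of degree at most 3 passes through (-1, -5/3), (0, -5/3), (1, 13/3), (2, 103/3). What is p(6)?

2263/3

Write p(x) = ax^3 + bx^2 + cx + d. Substituting each data point gives a linear system:
  -a + b - c + d = -5/3
  d = -5/3
  a + b + c + d = 13/3
  8a + 4b + 2c + d = 103/3
Solving the system yields a = 3, b = 3, c = 0, d = -5/3.
So p(x) = 3x³ + 3x² - 5/3.
Then p(6) = 2263/3.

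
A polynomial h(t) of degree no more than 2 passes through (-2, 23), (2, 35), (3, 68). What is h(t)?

Using the Lagrange interpolation formula with nodes -2, 2, 3:
  L_0(t) = (t - 2)(t - 3) / 20
  L_1(t) = (t + 2)(t - 3) / -4
  L_2(t) = (t + 2)(t - 2) / 5
Then h(t) = 23·L_0(t) + 35·L_1(t) + 68·L_2(t).
Expanding and collecting terms gives h(t) = 6t² + 3t + 5.
Check: h(3) = 68. ✓

h(t) = 6t^2 + 3t + 5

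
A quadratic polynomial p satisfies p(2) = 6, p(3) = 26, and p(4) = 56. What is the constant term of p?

-4

Write p(n) = an^2 + bn + c. Substituting each data point gives a linear system:
  4a + 2b + c = 6
  9a + 3b + c = 26
  16a + 4b + c = 56
Solving the system yields a = 5, b = -5, c = -4.
So p(n) = 5n² - 5n - 4.
The constant term is -4.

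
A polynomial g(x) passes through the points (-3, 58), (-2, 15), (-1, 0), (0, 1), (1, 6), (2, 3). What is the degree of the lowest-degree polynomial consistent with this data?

3

Forward differences of the values at x = -3, -2, -1, 0, 1, 2:
  g  : 58  15  0  1  6  3
  Δ  : -43  -15  1  5  -3
  Δ^2: 28  16  4  -8
  Δ^3: -12  -12  -12
  Δ^4: 0  0
  Δ^5: 0
The third differences are constant (-12) and nonzero, while all higher differences vanish, so the minimal degree is 3.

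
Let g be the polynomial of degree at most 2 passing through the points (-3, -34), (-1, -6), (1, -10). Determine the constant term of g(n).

Write g(n) = an^2 + bn + c. Substituting each data point gives a linear system:
  9a - 3b + c = -34
  a - b + c = -6
  a + b + c = -10
Solving the system yields a = -4, b = -2, c = -4.
So g(n) = -4n² - 2n - 4.
The constant term is -4.

-4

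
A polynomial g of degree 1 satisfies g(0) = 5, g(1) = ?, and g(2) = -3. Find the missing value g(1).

On equispaced nodes a degree-1 polynomial has vanishing second forward difference, so
  g(0) - 2·g(1) + g(2) = 0.
Substituting the known values and solving for g(1):
  -2·g(1) = -2
  g(1) = 1.

1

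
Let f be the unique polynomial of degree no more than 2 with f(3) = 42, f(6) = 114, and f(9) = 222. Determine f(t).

f(t) = 2t^2 + 6t + 6

Using the Lagrange interpolation formula with nodes 3, 6, 9:
  L_0(t) = (t - 6)(t - 9) / 18
  L_1(t) = (t - 3)(t - 9) / -9
  L_2(t) = (t - 3)(t - 6) / 18
Then f(t) = 42·L_0(t) + 114·L_1(t) + 222·L_2(t).
Expanding and collecting terms gives f(t) = 2t^2 + 6t + 6.
Check: f(3) = 42. ✓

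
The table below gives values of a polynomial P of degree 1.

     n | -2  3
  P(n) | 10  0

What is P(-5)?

Write P(n) = an + b. Substituting each data point gives a linear system:
  -2a + b = 10
  3a + b = 0
Solving the system yields a = -2, b = 6.
So P(n) = -2n + 6.
Then P(-5) = 16.

16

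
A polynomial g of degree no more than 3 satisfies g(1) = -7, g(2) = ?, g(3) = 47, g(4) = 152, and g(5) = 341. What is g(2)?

2

The 4 known points determine the degree-3 polynomial uniquely.
Write g(t) = at^3 + bt^2 + ct + d. Substituting each data point gives a linear system:
  a + b + c + d = -7
  27a + 9b + 3c + d = 47
  64a + 16b + 4c + d = 152
  125a + 25b + 5c + d = 341
Solving the system yields a = 4, b = -6, c = -1, d = -4.
So g(t) = 4t^3 - 6t^2 - t - 4.
Then g(2) = 2.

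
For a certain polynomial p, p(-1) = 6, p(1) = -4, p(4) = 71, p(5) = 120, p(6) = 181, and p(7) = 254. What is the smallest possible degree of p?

2

Divided differences on the nodes -1, 1, 4, 5, 6, 7:
  order 0: 6  -4  71  120  181  254
  order 1: -5  25  49  61  73
  order 2: 6  6  6  6
  order 3: 0  0  0
  order 4: 0  0
  order 5: 0
The order-2 divided differences are all 6 (nonzero) and every higher order vanishes, so the data lies on a polynomial of degree exactly 2.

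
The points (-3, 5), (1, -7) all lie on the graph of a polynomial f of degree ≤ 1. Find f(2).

-10

Using the Lagrange interpolation formula with nodes -3, 1:
  L_0(n) = (n - 1) / -4
  L_1(n) = (n + 3) / 4
Then f(n) = 5·L_0(n) - 7·L_1(n).
Expanding and collecting terms gives f(n) = -3n - 4.
Evaluating at n = 2: f(2) = -10.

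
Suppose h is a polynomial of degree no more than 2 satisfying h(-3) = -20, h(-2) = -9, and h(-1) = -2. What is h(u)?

Write h(u) = au^2 + bu + c. Substituting each data point gives a linear system:
  9a - 3b + c = -20
  4a - 2b + c = -9
  a - b + c = -2
Solving the system yields a = -2, b = 1, c = 1.
So h(u) = -2u² + u + 1.
Check: h(-2) = -9. ✓

h(u) = -2u^2 + u + 1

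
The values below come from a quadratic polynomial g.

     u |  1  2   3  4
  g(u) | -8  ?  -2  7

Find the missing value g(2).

-7

The 3 known points determine the degree-2 polynomial uniquely.
Write g(u) = au^2 + bu + c. Substituting each data point gives a linear system:
  a + b + c = -8
  9a + 3b + c = -2
  16a + 4b + c = 7
Solving the system yields a = 2, b = -5, c = -5.
So g(u) = 2u² - 5u - 5.
Then g(2) = -7.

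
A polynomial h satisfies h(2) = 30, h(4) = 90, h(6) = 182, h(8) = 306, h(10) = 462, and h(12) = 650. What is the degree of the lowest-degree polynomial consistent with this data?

Forward differences of the values at u = 2, 4, 6, 8, 10, 12:
  h  : 30  90  182  306  462  650
  Δ  : 60  92  124  156  188
  Δ^2: 32  32  32  32
  Δ^3: 0  0  0
  Δ^4: 0  0
  Δ^5: 0
The second differences are constant (32) and nonzero, while all higher differences vanish, so the minimal degree is 2.

2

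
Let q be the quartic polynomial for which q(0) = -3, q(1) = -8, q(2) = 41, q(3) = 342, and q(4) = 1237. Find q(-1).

2

Forward differences of the values at n = 0, 1, 2, 3, 4:
  q  : -3  -8  41  342  1237
  Δ  : -5  49  301  895
  Δ^2: 54  252  594
  Δ^3: 198  342
  Δ^4: 144
The fourth differences are constant, confirming degree 4.
Interpolating (Newton forward form) and evaluating at n = -1 gives q(-1) = 2.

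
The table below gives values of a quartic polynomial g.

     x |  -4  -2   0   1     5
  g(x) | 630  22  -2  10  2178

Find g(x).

Using the Lagrange interpolation formula with nodes -4, -2, 0, 1, 5:
  L_0(x) = (x + 2)x(x - 1)(x - 5) / 360
  L_1(x) = (x + 4)x(x - 1)(x - 5) / -84
  L_2(x) = (x + 4)(x + 2)(x - 1)(x - 5) / 40
  L_3(x) = (x + 4)(x + 2)x(x - 5) / -60
  L_4(x) = (x + 4)(x + 2)x(x - 1) / 1260
Then g(x) = 630·L_0(x) + 22·L_1(x) - 2·L_2(x) + 10·L_3(x) + 2178·L_4(x).
Expanding and collecting terms gives g(x) = 3x^4 + 2x^3 + x^2 + 6x - 2.
Check: g(-4) = 630. ✓

g(x) = 3x^4 + 2x^3 + x^2 + 6x - 2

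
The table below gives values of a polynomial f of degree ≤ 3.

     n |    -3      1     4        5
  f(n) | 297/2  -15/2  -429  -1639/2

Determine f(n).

Write f(n) = an^3 + bn^2 + cn + d. Substituting each data point gives a linear system:
  -27a + 9b - 3c + d = 297/2
  a + b + c + d = -15/2
  64a + 16b + 4c + d = -429
  125a + 25b + 5c + d = -1639/2
Solving the system yields a = -6, b = -5/2, c = -2, d = 3.
So f(n) = -6n^3 - (5/2)n^2 - 2n + 3.
Check: f(1) = -15/2. ✓

f(n) = -6n^3 - (5/2)n^2 - 2n + 3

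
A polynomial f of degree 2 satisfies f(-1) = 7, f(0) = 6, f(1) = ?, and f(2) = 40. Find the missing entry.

The 3 known points determine the degree-2 polynomial uniquely.
Write f(t) = at^2 + bt + c. Substituting each data point gives a linear system:
  a - b + c = 7
  c = 6
  4a + 2b + c = 40
Solving the system yields a = 6, b = 5, c = 6.
So f(t) = 6t² + 5t + 6.
Then f(1) = 17.

17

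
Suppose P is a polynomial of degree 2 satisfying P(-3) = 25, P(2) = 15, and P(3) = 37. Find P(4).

Using the Lagrange interpolation formula with nodes -3, 2, 3:
  L_0(x) = (x - 2)(x - 3) / 30
  L_1(x) = (x + 3)(x - 3) / -5
  L_2(x) = (x + 3)(x - 2) / 6
Then P(x) = 25·L_0(x) + 15·L_1(x) + 37·L_2(x).
Expanding and collecting terms gives P(x) = 4x² + 2x - 5.
Evaluating at x = 4: P(4) = 67.

67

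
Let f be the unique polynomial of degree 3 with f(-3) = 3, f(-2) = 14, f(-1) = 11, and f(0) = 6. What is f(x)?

f(x) = 2x^3 + 5x^2 - 2x + 6

Using the Lagrange interpolation formula with nodes -3, -2, -1, 0:
  L_0(x) = (x + 2)(x + 1)x / -6
  L_1(x) = (x + 3)(x + 1)x / 2
  L_2(x) = (x + 3)(x + 2)x / -2
  L_3(x) = (x + 3)(x + 2)(x + 1) / 6
Then f(x) = 3·L_0(x) + 14·L_1(x) + 11·L_2(x) + 6·L_3(x).
Expanding and collecting terms gives f(x) = 2x^3 + 5x^2 - 2x + 6.
Check: f(-3) = 3. ✓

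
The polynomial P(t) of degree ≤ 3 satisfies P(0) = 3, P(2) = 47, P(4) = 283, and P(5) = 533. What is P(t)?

P(t) = 4t^3 + 6t + 3

Write P(t) = at^3 + bt^2 + ct + d. Substituting each data point gives a linear system:
  d = 3
  8a + 4b + 2c + d = 47
  64a + 16b + 4c + d = 283
  125a + 25b + 5c + d = 533
Solving the system yields a = 4, b = 0, c = 6, d = 3.
So P(t) = 4t³ + 6t + 3.
Check: P(0) = 3. ✓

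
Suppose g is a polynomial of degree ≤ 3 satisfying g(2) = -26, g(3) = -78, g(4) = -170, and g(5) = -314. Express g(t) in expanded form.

g(t) = -2t^3 - 2t^2 - 4t + 6

Using the Lagrange interpolation formula with nodes 2, 3, 4, 5:
  L_0(t) = (t - 3)(t - 4)(t - 5) / -6
  L_1(t) = (t - 2)(t - 4)(t - 5) / 2
  L_2(t) = (t - 2)(t - 3)(t - 5) / -2
  L_3(t) = (t - 2)(t - 3)(t - 4) / 6
Then g(t) = -26·L_0(t) - 78·L_1(t) - 170·L_2(t) - 314·L_3(t).
Expanding and collecting terms gives g(t) = -2t^3 - 2t^2 - 4t + 6.
Check: g(5) = -314. ✓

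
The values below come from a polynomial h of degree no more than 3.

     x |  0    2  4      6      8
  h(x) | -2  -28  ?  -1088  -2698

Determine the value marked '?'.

-294

The 4 known points determine the degree-3 polynomial uniquely.
Write h(x) = ax^3 + bx^2 + cx + d. Substituting each data point gives a linear system:
  d = -2
  8a + 4b + 2c + d = -28
  216a + 36b + 6c + d = -1088
  512a + 64b + 8c + d = -2698
Solving the system yields a = -6, b = 6, c = -1, d = -2.
So h(x) = -6x^3 + 6x^2 - x - 2.
Then h(4) = -294.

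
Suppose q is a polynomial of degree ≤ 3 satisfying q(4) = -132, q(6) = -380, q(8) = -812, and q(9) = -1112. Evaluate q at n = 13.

-3012

Using the Lagrange interpolation formula with nodes 4, 6, 8, 9:
  L_0(n) = (n - 6)(n - 8)(n - 9) / -40
  L_1(n) = (n - 4)(n - 8)(n - 9) / 12
  L_2(n) = (n - 4)(n - 6)(n - 9) / -8
  L_3(n) = (n - 4)(n - 6)(n - 8) / 15
Then q(n) = -132·L_0(n) - 380·L_1(n) - 812·L_2(n) - 1112·L_3(n).
Expanding and collecting terms gives q(n) = -n³ - 5n² + 2n + 4.
Evaluating at n = 13: q(13) = -3012.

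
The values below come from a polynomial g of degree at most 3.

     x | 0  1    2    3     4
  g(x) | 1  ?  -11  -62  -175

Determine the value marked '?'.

On equispaced nodes a degree-3 polynomial has vanishing fourth forward difference, so
  g(0) - 4·g(1) + 6·g(2) - 4·g(3) + g(4) = 0.
Substituting the known values and solving for g(1):
  -4·g(1) = -8
  g(1) = 2.

2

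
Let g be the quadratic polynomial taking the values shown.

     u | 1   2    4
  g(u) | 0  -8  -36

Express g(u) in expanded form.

Write g(u) = au^2 + bu + c. Substituting each data point gives a linear system:
  a + b + c = 0
  4a + 2b + c = -8
  16a + 4b + c = -36
Solving the system yields a = -2, b = -2, c = 4.
So g(u) = -2u^2 - 2u + 4.
Check: g(2) = -8. ✓

g(u) = -2u^2 - 2u + 4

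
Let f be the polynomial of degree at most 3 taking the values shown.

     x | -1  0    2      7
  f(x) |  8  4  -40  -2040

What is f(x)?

f(x) = -6x^3 + 2x + 4

Write f(x) = ax^3 + bx^2 + cx + d. Substituting each data point gives a linear system:
  -a + b - c + d = 8
  d = 4
  8a + 4b + 2c + d = -40
  343a + 49b + 7c + d = -2040
Solving the system yields a = -6, b = 0, c = 2, d = 4.
So f(x) = -6x³ + 2x + 4.
Check: f(2) = -40. ✓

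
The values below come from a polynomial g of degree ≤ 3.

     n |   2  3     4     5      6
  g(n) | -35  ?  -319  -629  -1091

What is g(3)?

The 4 known points determine the degree-3 polynomial uniquely.
Write g(n) = an^3 + bn^2 + cn + d. Substituting each data point gives a linear system:
  8a + 4b + 2c + d = -35
  64a + 16b + 4c + d = -319
  125a + 25b + 5c + d = -629
  216a + 36b + 6c + d = -1091
Solving the system yields a = -5, b = -1, c = 4, d = 1.
So g(n) = -5n³ - n² + 4n + 1.
Then g(3) = -131.

-131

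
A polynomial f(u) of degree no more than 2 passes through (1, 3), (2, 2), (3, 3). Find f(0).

Forward differences of the values at u = 1, 2, 3:
  f  : 3  2  3
  Δ  : -1  1
  Δ^2: 2
The second differences are constant, confirming degree 2.
Interpolating (Newton forward form) and evaluating at u = 0 gives f(0) = 6.

6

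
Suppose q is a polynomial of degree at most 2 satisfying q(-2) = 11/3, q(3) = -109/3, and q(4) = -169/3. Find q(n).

Using the Lagrange interpolation formula with nodes -2, 3, 4:
  L_0(n) = (n - 3)(n - 4) / 30
  L_1(n) = (n + 2)(n - 4) / -5
  L_2(n) = (n + 2)(n - 3) / 6
Then q(n) = 11/3·L_0(n) - 109/3·L_1(n) - 169/3·L_2(n).
Expanding and collecting terms gives q(n) = -2n^2 - 6n - 1/3.
Check: q(3) = -109/3. ✓

q(n) = -2n^2 - 6n - 1/3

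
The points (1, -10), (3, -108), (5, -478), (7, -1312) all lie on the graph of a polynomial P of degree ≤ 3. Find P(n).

Using the Lagrange interpolation formula with nodes 1, 3, 5, 7:
  L_0(n) = (n - 3)(n - 5)(n - 7) / -48
  L_1(n) = (n - 1)(n - 5)(n - 7) / 16
  L_2(n) = (n - 1)(n - 3)(n - 7) / -16
  L_3(n) = (n - 1)(n - 3)(n - 5) / 48
Then P(n) = -10·L_0(n) - 108·L_1(n) - 478·L_2(n) - 1312·L_3(n).
Expanding and collecting terms gives P(n) = -4n^3 + 2n^2 - 5n - 3.
Check: P(3) = -108. ✓

P(n) = -4n^3 + 2n^2 - 5n - 3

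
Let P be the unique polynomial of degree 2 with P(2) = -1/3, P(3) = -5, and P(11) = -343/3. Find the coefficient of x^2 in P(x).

Write P(x) = ax^2 + bx + c. Substituting each data point gives a linear system:
  4a + 2b + c = -1/3
  9a + 3b + c = -5
  121a + 11b + c = -343/3
Solving the system yields a = -1, b = 1/3, c = 3.
So P(x) = -x² + (1/3)x + 3.
The leading coefficient is -1.

-1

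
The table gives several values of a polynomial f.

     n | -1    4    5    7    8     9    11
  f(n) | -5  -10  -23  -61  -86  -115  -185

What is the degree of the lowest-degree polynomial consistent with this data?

2

Divided differences on the nodes -1, 4, 5, 7, 8, 9, 11:
  order 0: -5  -10  -23  -61  -86  -115  -185
  order 1: -1  -13  -19  -25  -29  -35
  order 2: -2  -2  -2  -2  -2
  order 3: 0  0  0  0
  order 4: 0  0  0
  order 5: 0  0
  order 6: 0
The order-2 divided differences are all -2 (nonzero) and every higher order vanishes, so the data lies on a polynomial of degree exactly 2.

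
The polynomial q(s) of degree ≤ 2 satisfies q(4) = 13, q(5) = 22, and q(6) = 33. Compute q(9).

78

Using the Lagrange interpolation formula with nodes 4, 5, 6:
  L_0(s) = (s - 5)(s - 6) / 2
  L_1(s) = (s - 4)(s - 6) / -1
  L_2(s) = (s - 4)(s - 5) / 2
Then q(s) = 13·L_0(s) + 22·L_1(s) + 33·L_2(s).
Expanding and collecting terms gives q(s) = s^2 - 3.
Evaluating at s = 9: q(9) = 78.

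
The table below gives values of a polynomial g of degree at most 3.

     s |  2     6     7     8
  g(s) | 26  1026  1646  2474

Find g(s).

g(s) = 5s^3 - s^2 - 2s - 6

Write g(s) = as^3 + bs^2 + cs + d. Substituting each data point gives a linear system:
  8a + 4b + 2c + d = 26
  216a + 36b + 6c + d = 1026
  343a + 49b + 7c + d = 1646
  512a + 64b + 8c + d = 2474
Solving the system yields a = 5, b = -1, c = -2, d = -6.
So g(s) = 5s³ - s² - 2s - 6.
Check: g(7) = 1646. ✓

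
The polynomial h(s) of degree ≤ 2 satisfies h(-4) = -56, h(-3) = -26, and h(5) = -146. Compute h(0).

Using the Lagrange interpolation formula with nodes -4, -3, 5:
  L_0(s) = (s + 3)(s - 5) / 9
  L_1(s) = (s + 4)(s - 5) / -8
  L_2(s) = (s + 4)(s + 3) / 72
Then h(s) = -56·L_0(s) - 26·L_1(s) - 146·L_2(s).
Expanding and collecting terms gives h(s) = -5s^2 - 5s + 4.
Evaluating at s = 0: h(0) = 4.

4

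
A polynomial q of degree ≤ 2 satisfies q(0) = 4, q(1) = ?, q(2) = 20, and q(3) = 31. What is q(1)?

The 3 known points determine the degree-2 polynomial uniquely.
Write q(x) = ax^2 + bx + c. Substituting each data point gives a linear system:
  c = 4
  4a + 2b + c = 20
  9a + 3b + c = 31
Solving the system yields a = 1, b = 6, c = 4.
So q(x) = x^2 + 6x + 4.
Then q(1) = 11.

11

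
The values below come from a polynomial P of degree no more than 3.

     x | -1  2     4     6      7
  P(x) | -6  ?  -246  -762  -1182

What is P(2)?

-42

The 4 known points determine the degree-3 polynomial uniquely.
Write P(x) = ax^3 + bx^2 + cx + d. Substituting each data point gives a linear system:
  -a + b - c + d = -6
  64a + 16b + 4c + d = -246
  216a + 36b + 6c + d = -762
  343a + 49b + 7c + d = -1182
Solving the system yields a = -3, b = -3, c = 0, d = -6.
So P(x) = -3x³ - 3x² - 6.
Then P(2) = -42.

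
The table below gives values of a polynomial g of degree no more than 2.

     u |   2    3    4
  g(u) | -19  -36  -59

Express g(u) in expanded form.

Using the Lagrange interpolation formula with nodes 2, 3, 4:
  L_0(u) = (u - 3)(u - 4) / 2
  L_1(u) = (u - 2)(u - 4) / -1
  L_2(u) = (u - 2)(u - 3) / 2
Then g(u) = -19·L_0(u) - 36·L_1(u) - 59·L_2(u).
Expanding and collecting terms gives g(u) = -3u^2 - 2u - 3.
Check: g(3) = -36. ✓

g(u) = -3u^2 - 2u - 3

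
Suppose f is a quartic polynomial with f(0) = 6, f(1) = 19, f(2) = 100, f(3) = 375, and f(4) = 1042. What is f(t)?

f(t) = 3t^4 + 3t^3 + 4t^2 + 3t + 6

Write f(t) = at^4 + bt^3 + ct^2 + dt + e. Substituting each data point gives a linear system:
  e = 6
  a + b + c + d + e = 19
  16a + 8b + 4c + 2d + e = 100
  81a + 27b + 9c + 3d + e = 375
  256a + 64b + 16c + 4d + e = 1042
Solving the system yields a = 3, b = 3, c = 4, d = 3, e = 6.
So f(t) = 3t⁴ + 3t³ + 4t² + 3t + 6.
Check: f(1) = 19. ✓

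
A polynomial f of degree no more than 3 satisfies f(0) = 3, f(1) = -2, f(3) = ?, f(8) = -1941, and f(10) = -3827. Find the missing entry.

-96

The 4 known points determine the degree-3 polynomial uniquely.
Write f(u) = au^3 + bu^2 + cu + d. Substituting each data point gives a linear system:
  d = 3
  a + b + c + d = -2
  512a + 64b + 8c + d = -1941
  1000a + 100b + 10c + d = -3827
Solving the system yields a = -4, b = 2, c = -3, d = 3.
So f(u) = -4u^3 + 2u^2 - 3u + 3.
Then f(3) = -96.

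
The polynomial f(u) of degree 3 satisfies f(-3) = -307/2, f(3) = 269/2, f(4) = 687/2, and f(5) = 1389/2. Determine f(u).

f(u) = 6u^3 - u^2 - 6u - 1/2

Write f(u) = au^3 + bu^2 + cu + d. Substituting each data point gives a linear system:
  -27a + 9b - 3c + d = -307/2
  27a + 9b + 3c + d = 269/2
  64a + 16b + 4c + d = 687/2
  125a + 25b + 5c + d = 1389/2
Solving the system yields a = 6, b = -1, c = -6, d = -1/2.
So f(u) = 6u^3 - u^2 - 6u - 1/2.
Check: f(-3) = -307/2. ✓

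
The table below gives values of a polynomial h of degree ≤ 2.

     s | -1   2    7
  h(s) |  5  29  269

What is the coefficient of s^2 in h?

5

Write h(s) = as^2 + bs + c. Substituting each data point gives a linear system:
  a - b + c = 5
  4a + 2b + c = 29
  49a + 7b + c = 269
Solving the system yields a = 5, b = 3, c = 3.
So h(s) = 5s² + 3s + 3.
The leading coefficient is 5.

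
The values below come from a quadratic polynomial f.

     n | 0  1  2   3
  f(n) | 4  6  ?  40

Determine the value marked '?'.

18

On equispaced nodes a degree-2 polynomial has vanishing third forward difference, so
  - f(0) + 3·f(1) - 3·f(2) + f(3) = 0.
Substituting the known values and solving for f(2):
  -3·f(2) = -54
  f(2) = 18.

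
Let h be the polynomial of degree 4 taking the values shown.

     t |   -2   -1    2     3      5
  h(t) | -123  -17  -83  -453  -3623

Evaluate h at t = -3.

-543

Write h(t) = at^4 + bt^3 + ct^2 + dt + e. Substituting each data point gives a linear system:
  16a - 8b + 4c - 2d + e = -123
  a - b + c - d + e = -17
  16a + 8b + 4c + 2d + e = -83
  81a + 27b + 9c + 3d + e = -453
  625a + 125b + 25c + 5d + e = -3623
Solving the system yields a = -6, b = 1, c = -1, d = 6, e = -3.
So h(t) = -6t^4 + t^3 - t^2 + 6t - 3.
Then h(-3) = -543.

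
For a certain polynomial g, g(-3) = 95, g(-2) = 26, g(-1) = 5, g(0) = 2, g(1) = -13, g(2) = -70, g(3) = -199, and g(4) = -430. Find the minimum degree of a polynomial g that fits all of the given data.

3

Forward differences of the values at s = -3, -2, -1, 0, 1, 2, 3, 4:
  g  : 95  26  5  2  -13  -70  -199  -430
  Δ  : -69  -21  -3  -15  -57  -129  -231
  Δ^2: 48  18  -12  -42  -72  -102
  Δ^3: -30  -30  -30  -30  -30
  Δ^4: 0  0  0  0
  Δ^5: 0  0  0
  Δ^6: 0  0
  Δ^7: 0
The third differences are constant (-30) and nonzero, while all higher differences vanish, so the minimal degree is 3.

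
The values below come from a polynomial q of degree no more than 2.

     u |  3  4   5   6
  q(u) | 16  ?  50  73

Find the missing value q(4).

31

The 3 known points determine the degree-2 polynomial uniquely.
Write q(u) = au^2 + bu + c. Substituting each data point gives a linear system:
  9a + 3b + c = 16
  25a + 5b + c = 50
  36a + 6b + c = 73
Solving the system yields a = 2, b = 1, c = -5.
So q(u) = 2u^2 + u - 5.
Then q(4) = 31.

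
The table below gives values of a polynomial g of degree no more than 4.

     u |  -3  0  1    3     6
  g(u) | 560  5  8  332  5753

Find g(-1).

Using the Lagrange interpolation formula with nodes -3, 0, 1, 3, 6:
  L_0(u) = u(u - 1)(u - 3)(u - 6) / 648
  L_1(u) = (u + 3)(u - 1)(u - 3)(u - 6) / -54
  L_2(u) = (u + 3)u(u - 3)(u - 6) / 40
  L_3(u) = (u + 3)u(u - 1)(u - 6) / -108
  L_4(u) = (u + 3)u(u - 1)(u - 3) / 810
Then g(u) = 560·L_0(u) + 5·L_1(u) + 8·L_2(u) + 332·L_3(u) + 5753·L_4(u).
Expanding and collecting terms gives g(u) = 5u^4 - 4u^3 + 4u^2 - 2u + 5.
Evaluating at u = -1: g(-1) = 20.

20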